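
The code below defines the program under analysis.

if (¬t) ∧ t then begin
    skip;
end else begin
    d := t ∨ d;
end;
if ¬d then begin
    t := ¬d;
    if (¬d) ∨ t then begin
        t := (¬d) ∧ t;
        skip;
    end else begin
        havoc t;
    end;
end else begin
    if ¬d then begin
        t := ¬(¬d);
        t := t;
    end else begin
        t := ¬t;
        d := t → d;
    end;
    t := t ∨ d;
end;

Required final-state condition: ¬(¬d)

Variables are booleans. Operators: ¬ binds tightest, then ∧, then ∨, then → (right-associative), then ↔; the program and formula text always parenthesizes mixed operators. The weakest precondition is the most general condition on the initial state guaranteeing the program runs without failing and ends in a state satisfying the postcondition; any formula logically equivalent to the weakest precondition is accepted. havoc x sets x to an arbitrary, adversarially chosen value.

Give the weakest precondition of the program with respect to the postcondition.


Working backward. After the program, the postcondition ¬(¬d) must hold; in canonical form it is d.
Then branch requires (¬d) → d; else branch requires ((¬d) → d) ∧ (d → ((¬t) → d)).
Before the if: ((¬d) → ((¬d) → d)) ∧ (d → (((¬d) → d) ∧ (d → ((¬t) → d))))
Then branch requires ((¬d) → ((¬d) → d)) ∧ (d → (((¬d) → d) ∧ (d → ((¬t) → d)))); else branch requires ((¬(t ∨ d)) → ((¬(t ∨ d)) → (t ∨ d))) ∧ ((t ∨ d) → (((¬(t ∨ d)) → (t ∨ d)) ∧ ((t ∨ d) → ((¬t) → (t ∨ d))))).
Before the if: ((¬(t ∨ d)) → ((¬(t ∨ d)) → (t ∨ d))) ∧ ((t ∨ d) → (((¬(t ∨ d)) → (t ∨ d)) ∧ ((t ∨ d) → ((¬t) → (t ∨ d)))))
Answer: WP = ((¬(t ∨ d)) → ((¬(t ∨ d)) → (t ∨ d))) ∧ ((t ∨ d) → (((¬(t ∨ d)) → (t ∨ d)) ∧ ((t ∨ d) → ((¬t) → (t ∨ d)))))


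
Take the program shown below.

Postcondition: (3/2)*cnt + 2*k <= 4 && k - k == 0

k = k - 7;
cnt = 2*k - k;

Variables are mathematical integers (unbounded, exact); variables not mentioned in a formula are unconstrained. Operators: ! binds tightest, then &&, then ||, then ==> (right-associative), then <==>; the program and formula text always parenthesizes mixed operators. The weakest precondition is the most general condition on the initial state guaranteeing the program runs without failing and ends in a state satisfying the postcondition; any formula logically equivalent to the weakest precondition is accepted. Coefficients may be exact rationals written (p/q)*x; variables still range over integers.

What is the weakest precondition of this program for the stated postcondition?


Working backward. After the program, the postcondition (3/2)*cnt + 2*k <= 4 && k - k == 0 must hold; in canonical form it is (3/2)*cnt + 2*k <= 4.
Before cnt := 2*k - k: (7/2)*k <= 4
Before k := k - 7: (7/2)*k <= 57/2
Answer: WP = (7/2)*k <= 57/2


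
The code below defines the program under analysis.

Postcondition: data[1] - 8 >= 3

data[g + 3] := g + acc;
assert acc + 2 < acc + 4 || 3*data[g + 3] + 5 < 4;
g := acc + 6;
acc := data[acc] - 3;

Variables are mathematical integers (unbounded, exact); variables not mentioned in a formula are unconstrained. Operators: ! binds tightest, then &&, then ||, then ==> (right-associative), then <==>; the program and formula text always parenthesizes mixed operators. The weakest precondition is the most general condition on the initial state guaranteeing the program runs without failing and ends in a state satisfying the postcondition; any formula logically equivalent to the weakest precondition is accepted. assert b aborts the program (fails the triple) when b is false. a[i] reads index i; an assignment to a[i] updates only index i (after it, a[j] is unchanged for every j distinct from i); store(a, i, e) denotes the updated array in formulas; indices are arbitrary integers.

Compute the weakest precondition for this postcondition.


Working backward. After the program, the postcondition data[1] - 8 >= 3 must hold; in canonical form it is data[1] >= 11.
Before acc := data[acc] - 3: data[1] >= 11
Before g := acc + 6: data[1] >= 11
Before assert acc + 2 < acc + 4 || 3*data[g + 3] + 5 < 4: data[1] >= 11
Before data[g + 3] := g + acc: store(data, g + 3, acc + g)[1] >= 11
Answer: WP = store(data, g + 3, acc + g)[1] >= 11


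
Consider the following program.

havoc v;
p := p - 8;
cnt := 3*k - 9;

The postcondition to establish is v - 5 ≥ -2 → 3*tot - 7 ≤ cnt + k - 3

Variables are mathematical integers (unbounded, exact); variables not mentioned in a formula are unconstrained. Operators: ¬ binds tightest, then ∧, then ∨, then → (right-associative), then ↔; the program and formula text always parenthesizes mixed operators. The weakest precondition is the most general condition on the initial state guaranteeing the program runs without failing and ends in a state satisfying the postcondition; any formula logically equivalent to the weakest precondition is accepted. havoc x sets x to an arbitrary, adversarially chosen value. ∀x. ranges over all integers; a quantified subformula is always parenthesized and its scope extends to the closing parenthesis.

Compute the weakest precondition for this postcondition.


Working backward. After the program, the postcondition v - 5 ≥ -2 → 3*tot - 7 ≤ cnt + k - 3 must hold; in canonical form it is v ≥ 3 → 3*tot ≤ cnt + k + 4.
Before cnt := 3*k - 9: v ≥ 3 → 3*tot ≤ 4*k - 5
Before p := p - 8: v ≥ 3 → 3*tot ≤ 4*k - 5
Before havoc v: ∀v_1. (v_1 ≥ 3 → 3*tot ≤ 4*k - 5)
Answer: WP = ∀v_1. (v_1 ≥ 3 → 3*tot ≤ 4*k - 5)


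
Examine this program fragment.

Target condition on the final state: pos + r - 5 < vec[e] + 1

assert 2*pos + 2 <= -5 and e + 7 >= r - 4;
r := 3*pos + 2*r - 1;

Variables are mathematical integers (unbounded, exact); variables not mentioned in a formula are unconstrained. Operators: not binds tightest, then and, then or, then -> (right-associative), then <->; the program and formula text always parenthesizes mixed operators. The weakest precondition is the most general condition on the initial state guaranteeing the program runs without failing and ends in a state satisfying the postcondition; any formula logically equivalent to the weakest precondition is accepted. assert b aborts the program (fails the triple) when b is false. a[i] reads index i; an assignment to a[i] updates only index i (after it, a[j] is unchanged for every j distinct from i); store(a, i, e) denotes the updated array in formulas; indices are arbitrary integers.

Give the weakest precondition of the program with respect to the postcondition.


Working backward. After the program, the postcondition pos + r - 5 < vec[e] + 1 must hold; in canonical form it is pos + r < vec[e] + 6.
Before r := 3*pos + 2*r - 1: 4*pos + 2*r < vec[e] + 7
Before assert 2*pos + 2 <= -5 and e + 7 >= r - 4: 2*pos <= -7 and e >= r - 11 and 4*pos + 2*r < vec[e] + 7
Answer: WP = 2*pos <= -7 and e >= r - 11 and 4*pos + 2*r < vec[e] + 7


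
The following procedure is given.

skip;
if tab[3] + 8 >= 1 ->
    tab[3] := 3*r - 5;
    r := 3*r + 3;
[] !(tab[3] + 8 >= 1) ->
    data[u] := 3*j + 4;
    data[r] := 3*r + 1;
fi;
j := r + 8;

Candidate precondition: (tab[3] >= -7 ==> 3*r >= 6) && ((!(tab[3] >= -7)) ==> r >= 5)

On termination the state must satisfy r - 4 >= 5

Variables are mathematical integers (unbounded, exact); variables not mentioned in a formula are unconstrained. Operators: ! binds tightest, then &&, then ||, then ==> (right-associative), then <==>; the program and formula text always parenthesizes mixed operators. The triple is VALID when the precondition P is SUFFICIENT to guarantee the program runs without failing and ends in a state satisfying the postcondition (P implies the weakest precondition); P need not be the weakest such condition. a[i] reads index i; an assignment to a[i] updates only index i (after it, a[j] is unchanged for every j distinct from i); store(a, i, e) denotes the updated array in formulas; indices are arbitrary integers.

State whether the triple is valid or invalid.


Working backward. After the program, the postcondition r - 4 >= 5 must hold; in canonical form it is r >= 9.
Before j := r + 8: r >= 9
Then branch requires 3*r >= 6; else branch requires r >= 9.
Before the if: (tab[3] >= -7 ==> 3*r >= 6) && ((!(tab[3] >= -7)) ==> r >= 9)
Before skip: (tab[3] >= -7 ==> 3*r >= 6) && ((!(tab[3] >= -7)) ==> r >= 9)
The weakest precondition is (tab[3] >= -7 ==> 3*r >= 6) && ((!(tab[3] >= -7)) ==> r >= 9).
Check whether (tab[3] >= -7 ==> 3*r >= 6) && ((!(tab[3] >= -7)) ==> r >= 5) implies it.
Countermodel: at the initial state r = 5, tab = {[3] = -8, elsewhere -8}, the precondition holds but the weakest precondition fails.
Answer: invalid


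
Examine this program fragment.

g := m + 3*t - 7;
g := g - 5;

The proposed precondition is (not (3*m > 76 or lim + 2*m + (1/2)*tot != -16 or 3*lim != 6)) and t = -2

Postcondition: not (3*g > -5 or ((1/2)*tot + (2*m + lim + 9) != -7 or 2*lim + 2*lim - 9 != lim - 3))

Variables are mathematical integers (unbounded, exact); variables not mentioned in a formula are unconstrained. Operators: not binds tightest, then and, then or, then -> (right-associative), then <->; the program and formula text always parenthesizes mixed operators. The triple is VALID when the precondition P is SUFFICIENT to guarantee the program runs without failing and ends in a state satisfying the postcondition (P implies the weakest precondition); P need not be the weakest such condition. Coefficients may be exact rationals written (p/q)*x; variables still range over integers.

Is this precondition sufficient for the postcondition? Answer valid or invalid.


Working backward. After the program, the postcondition not (3*g > -5 or ((1/2)*tot + (2*m + lim + 9) != -7 or 2*lim + 2*lim - 9 != lim - 3)) must hold; in canonical form it is not (3*g > -5 or lim + 2*m + (1/2)*tot != -16 or 3*lim != 6).
Before g := g - 5: not (3*g > 10 or lim + 2*m + (1/2)*tot != -16 or 3*lim != 6)
Before g := m + 3*t - 7: not (3*m + 9*t > 31 or lim + 2*m + (1/2)*tot != -16 or 3*lim != 6)
The weakest precondition is not (3*m + 9*t > 31 or lim + 2*m + (1/2)*tot != -16 or 3*lim != 6).
Check whether (not (3*m > 76 or lim + 2*m + (1/2)*tot != -16 or 3*lim != 6)) and t = -2 implies it.
Countermodel: at the initial state lim = 2, m = 17, t = -2, tot = -104, the precondition holds but the weakest precondition fails.
Answer: invalid


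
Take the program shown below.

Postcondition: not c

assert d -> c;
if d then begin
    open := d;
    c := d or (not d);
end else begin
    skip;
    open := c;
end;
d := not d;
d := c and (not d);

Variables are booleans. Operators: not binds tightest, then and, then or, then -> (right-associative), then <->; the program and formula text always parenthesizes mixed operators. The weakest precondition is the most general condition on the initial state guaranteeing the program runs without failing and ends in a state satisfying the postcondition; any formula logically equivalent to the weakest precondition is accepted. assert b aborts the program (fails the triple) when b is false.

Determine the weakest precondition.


Working backward. After the program, not c must hold.
Before d := c and (not d): not c
Before d := not d: not c
Then branch requires false; else branch requires not c.
Before the if: (not d) and ((not d) -> (not c))
Before assert d -> c: (d -> c) and (not d) and ((not d) -> (not c))
Answer: WP = (d -> c) and (not d) and ((not d) -> (not c))


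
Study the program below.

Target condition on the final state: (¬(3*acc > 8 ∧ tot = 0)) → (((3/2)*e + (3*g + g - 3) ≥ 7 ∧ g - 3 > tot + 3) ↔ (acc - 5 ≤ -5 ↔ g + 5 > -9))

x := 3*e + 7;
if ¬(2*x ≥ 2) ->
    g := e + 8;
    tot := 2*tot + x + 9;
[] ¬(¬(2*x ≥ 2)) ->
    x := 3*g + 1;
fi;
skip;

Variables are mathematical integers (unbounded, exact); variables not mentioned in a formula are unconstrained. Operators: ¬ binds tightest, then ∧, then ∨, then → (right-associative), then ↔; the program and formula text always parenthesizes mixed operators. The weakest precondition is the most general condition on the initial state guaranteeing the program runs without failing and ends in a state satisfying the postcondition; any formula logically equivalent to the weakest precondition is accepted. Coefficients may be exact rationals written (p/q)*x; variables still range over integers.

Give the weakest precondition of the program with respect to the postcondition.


Working backward. After the program, the postcondition (¬(3*acc > 8 ∧ tot = 0)) → (((3/2)*e + (3*g + g - 3) ≥ 7 ∧ g - 3 > tot + 3) ↔ (acc - 5 ≤ -5 ↔ g + 5 > -9)) must hold; in canonical form it is (¬(3*acc > 8 ∧ tot = 0)) → (((3/2)*e + 4*g ≥ 10 ∧ g > tot + 6) ↔ (acc ≤ 0 ↔ g > -14)).
Before skip: (¬(3*acc > 8 ∧ tot = 0)) → (((3/2)*e + 4*g ≥ 10 ∧ g > tot + 6) ↔ (acc ≤ 0 ↔ g > -14))
Then branch requires (¬(3*acc > 8 ∧ 2*tot + x = -9)) → (((11/2)*e ≥ -22 ∧ e > 2*tot + x + 7) ↔ (acc ≤ 0 ↔ e > -22)); else branch requires (¬(3*acc > 8 ∧ tot = 0)) → (((3/2)*e + 4*g ≥ 10 ∧ g > tot + 6) ↔ (acc ≤ 0 ↔ g > -14)).
Before the if: ((¬(2*x ≥ 2)) → ((¬(3*acc > 8 ∧ 2*tot + x = -9)) → (((11/2)*e ≥ -22 ∧ e > 2*tot + x + 7) ↔ (acc ≤ 0 ↔ e > -22)))) ∧ (2*x ≥ 2 → ((¬(3*acc > 8 ∧ tot = 0)) → (((3/2)*e + 4*g ≥ 10 ∧ g > tot + 6) ↔ (acc ≤ 0 ↔ g > -14))))
Before x := 3*e + 7: ((¬(6*e ≥ -12)) → ((¬(3*acc > 8 ∧ 3*e + 2*tot = -16)) → (((11/2)*e ≥ -22 ∧ 2*e + 2*tot < -14) ↔ (acc ≤ 0 ↔ e > -22)))) ∧ (6*e ≥ -12 → ((¬(3*acc > 8 ∧ tot = 0)) → (((3/2)*e + 4*g ≥ 10 ∧ g > tot + 6) ↔ (acc ≤ 0 ↔ g > -14))))
Answer: WP = ((¬(6*e ≥ -12)) → ((¬(3*acc > 8 ∧ 3*e + 2*tot = -16)) → (((11/2)*e ≥ -22 ∧ 2*e + 2*tot < -14) ↔ (acc ≤ 0 ↔ e > -22)))) ∧ (6*e ≥ -12 → ((¬(3*acc > 8 ∧ tot = 0)) → (((3/2)*e + 4*g ≥ 10 ∧ g > tot + 6) ↔ (acc ≤ 0 ↔ g > -14))))


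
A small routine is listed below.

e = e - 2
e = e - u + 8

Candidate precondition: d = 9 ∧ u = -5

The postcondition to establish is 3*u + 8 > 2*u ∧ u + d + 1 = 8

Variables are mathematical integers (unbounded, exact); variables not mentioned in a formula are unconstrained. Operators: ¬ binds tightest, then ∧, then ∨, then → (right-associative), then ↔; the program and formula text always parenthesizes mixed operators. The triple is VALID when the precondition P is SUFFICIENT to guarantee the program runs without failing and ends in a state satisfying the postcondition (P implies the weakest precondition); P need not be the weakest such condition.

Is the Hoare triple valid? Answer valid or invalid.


Working backward. After the program, the postcondition 3*u + 8 > 2*u ∧ u + d + 1 = 8 must hold; in canonical form it is u > -8 ∧ d + u = 7.
Before e := e - u + 8: u > -8 ∧ d + u = 7
Before e := e - 2: u > -8 ∧ d + u = 7
The weakest precondition is u > -8 ∧ d + u = 7.
Check whether d = 9 ∧ u = -5 implies it.
Countermodel: at the initial state d = 9, u = -5, the precondition holds but the weakest precondition fails.
Answer: invalid


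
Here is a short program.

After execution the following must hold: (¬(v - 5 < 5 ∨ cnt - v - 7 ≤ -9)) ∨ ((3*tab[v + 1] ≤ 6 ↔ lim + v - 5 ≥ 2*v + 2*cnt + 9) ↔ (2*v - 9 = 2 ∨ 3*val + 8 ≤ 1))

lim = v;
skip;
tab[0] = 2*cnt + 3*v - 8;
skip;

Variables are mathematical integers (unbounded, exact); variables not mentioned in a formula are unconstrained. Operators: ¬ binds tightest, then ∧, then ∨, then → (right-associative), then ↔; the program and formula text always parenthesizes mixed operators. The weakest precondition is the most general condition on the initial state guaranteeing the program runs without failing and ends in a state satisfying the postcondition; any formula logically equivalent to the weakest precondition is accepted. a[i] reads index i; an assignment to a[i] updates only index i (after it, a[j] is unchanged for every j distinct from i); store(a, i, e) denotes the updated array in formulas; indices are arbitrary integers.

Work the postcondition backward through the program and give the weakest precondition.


Working backward. After the program, the postcondition (¬(v - 5 < 5 ∨ cnt - v - 7 ≤ -9)) ∨ ((3*tab[v + 1] ≤ 6 ↔ lim + v - 5 ≥ 2*v + 2*cnt + 9) ↔ (2*v - 9 = 2 ∨ 3*val + 8 ≤ 1)) must hold; in canonical form it is (¬(v < 10 ∨ cnt ≤ v - 2)) ∨ ((3*tab[v + 1] ≤ 6 ↔ lim ≥ 2*cnt + v + 14) ↔ (2*v = 11 ∨ 3*val ≤ -7)).
Before skip: (¬(v < 10 ∨ cnt ≤ v - 2)) ∨ ((3*tab[v + 1] ≤ 6 ↔ lim ≥ 2*cnt + v + 14) ↔ (2*v = 11 ∨ 3*val ≤ -7))
Before tab[0] := 2*cnt + 3*v - 8: (¬(v < 10 ∨ cnt ≤ v - 2)) ∨ ((3*store(tab, 0, 2*cnt + 3*v - 8)[v + 1] ≤ 6 ↔ lim ≥ 2*cnt + v + 14) ↔ (2*v = 11 ∨ 3*val ≤ -7))
Before skip: (¬(v < 10 ∨ cnt ≤ v - 2)) ∨ ((3*store(tab, 0, 2*cnt + 3*v - 8)[v + 1] ≤ 6 ↔ lim ≥ 2*cnt + v + 14) ↔ (2*v = 11 ∨ 3*val ≤ -7))
Before lim := v: (¬(v < 10 ∨ cnt ≤ v - 2)) ∨ ((3*store(tab, 0, 2*cnt + 3*v - 8)[v + 1] ≤ 6 ↔ 2*cnt ≤ -14) ↔ (2*v = 11 ∨ 3*val ≤ -7))
Answer: WP = (¬(v < 10 ∨ cnt ≤ v - 2)) ∨ ((3*store(tab, 0, 2*cnt + 3*v - 8)[v + 1] ≤ 6 ↔ 2*cnt ≤ -14) ↔ (2*v = 11 ∨ 3*val ≤ -7))


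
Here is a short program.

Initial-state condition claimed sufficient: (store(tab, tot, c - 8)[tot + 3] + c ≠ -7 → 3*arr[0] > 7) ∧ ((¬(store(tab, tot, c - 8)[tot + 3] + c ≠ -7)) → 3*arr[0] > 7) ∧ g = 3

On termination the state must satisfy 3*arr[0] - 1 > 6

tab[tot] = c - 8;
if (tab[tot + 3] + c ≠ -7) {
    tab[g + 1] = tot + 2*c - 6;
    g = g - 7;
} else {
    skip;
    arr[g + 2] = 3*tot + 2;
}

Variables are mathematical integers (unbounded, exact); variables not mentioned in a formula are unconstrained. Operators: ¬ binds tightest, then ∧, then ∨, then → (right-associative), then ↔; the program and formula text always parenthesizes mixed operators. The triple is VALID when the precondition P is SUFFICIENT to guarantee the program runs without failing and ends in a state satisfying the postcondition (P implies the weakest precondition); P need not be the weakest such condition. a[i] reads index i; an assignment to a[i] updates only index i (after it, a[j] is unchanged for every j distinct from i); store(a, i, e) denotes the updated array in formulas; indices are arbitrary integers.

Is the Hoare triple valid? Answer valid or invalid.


Working backward. After the program, the postcondition 3*arr[0] - 1 > 6 must hold; in canonical form it is 3*arr[0] > 7.
Then branch requires 3*arr[0] > 7; else branch requires 3*store(arr, g + 2, 3*tot + 2)[0] > 7.
Before the if: (tab[tot + 3] + c ≠ -7 → 3*arr[0] > 7) ∧ ((¬(tab[tot + 3] + c ≠ -7)) → 3*store(arr, g + 2, 3*tot + 2)[0] > 7)
Before tab[tot] := c - 8: (store(tab, tot, c - 8)[tot + 3] + c ≠ -7 → 3*arr[0] > 7) ∧ ((¬(store(tab, tot, c - 8)[tot + 3] + c ≠ -7)) → 3*store(arr, g + 2, 3*tot + 2)[0] > 7)
The weakest precondition is (store(tab, tot, c - 8)[tot + 3] + c ≠ -7 → 3*arr[0] > 7) ∧ ((¬(store(tab, tot, c - 8)[tot + 3] + c ≠ -7)) → 3*store(arr, g + 2, 3*tot + 2)[0] > 7).
Check whether (store(tab, tot, c - 8)[tot + 3] + c ≠ -7 → 3*arr[0] > 7) ∧ ((¬(store(tab, tot, c - 8)[tot + 3] + c ≠ -7)) → 3*arr[0] > 7) ∧ g = 3 implies it.
Every state satisfying the precondition satisfies the weakest precondition: the implication holds.
Answer: valid


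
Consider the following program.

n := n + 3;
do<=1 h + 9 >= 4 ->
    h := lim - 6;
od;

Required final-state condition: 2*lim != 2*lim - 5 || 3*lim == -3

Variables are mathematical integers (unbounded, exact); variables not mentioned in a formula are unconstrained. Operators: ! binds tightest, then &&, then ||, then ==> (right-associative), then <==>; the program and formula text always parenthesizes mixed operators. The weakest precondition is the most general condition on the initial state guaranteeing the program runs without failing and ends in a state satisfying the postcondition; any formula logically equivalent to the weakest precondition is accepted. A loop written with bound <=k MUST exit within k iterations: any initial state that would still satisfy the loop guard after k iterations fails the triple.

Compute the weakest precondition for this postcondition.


Working backward. After the program, the postcondition 2*lim != 2*lim - 5 || 3*lim == -3 must hold; in canonical form it is true.
Before the loop (bound <=1), unroll the exhaustion recursion (WP_0 = exit-now case; WP_j = one more guarded iteration, up to j = 1):
  WP_0: !(h >= -5)
  WP_1: h >= -5 ==> (!(lim >= 1))
So before the loop: h >= -5 ==> (!(lim >= 1))
Before n := n + 3: h >= -5 ==> (!(lim >= 1))
Answer: WP = h >= -5 ==> (!(lim >= 1))


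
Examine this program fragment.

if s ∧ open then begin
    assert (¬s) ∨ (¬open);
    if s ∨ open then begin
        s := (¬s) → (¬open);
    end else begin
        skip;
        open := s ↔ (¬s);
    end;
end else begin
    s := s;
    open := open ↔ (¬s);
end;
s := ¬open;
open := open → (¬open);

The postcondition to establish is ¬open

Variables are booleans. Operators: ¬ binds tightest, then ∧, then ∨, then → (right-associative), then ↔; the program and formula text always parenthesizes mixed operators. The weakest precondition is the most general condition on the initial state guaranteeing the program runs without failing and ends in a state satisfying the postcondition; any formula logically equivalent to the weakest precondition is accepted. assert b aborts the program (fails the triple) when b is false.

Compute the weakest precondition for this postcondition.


Working backward. After the program, ¬open must hold.
Before open := open → (¬open): ¬(open → (¬open))
Before s := ¬open: ¬(open → (¬open))
Then branch requires ((¬s) ∨ (¬open)) ∧ ((s ∨ open) → (¬(open → (¬open)))) ∧ ((¬(s ∨ open)) → (¬((s ↔ (¬s)) → (¬(s ↔ (¬s)))))); else branch requires ¬((open ↔ (¬s)) → (¬(open ↔ (¬s)))).
Before the if: ((s ∧ open) → (((¬s) ∨ (¬open)) ∧ ((s ∨ open) → (¬(open → (¬open)))) ∧ ((¬(s ∨ open)) → (¬((s ↔ (¬s)) → (¬(s ↔ (¬s)))))))) ∧ ((¬(s ∧ open)) → (¬((open ↔ (¬s)) → (¬(open ↔ (¬s))))))
Answer: WP = ((s ∧ open) → (((¬s) ∨ (¬open)) ∧ ((s ∨ open) → (¬(open → (¬open)))) ∧ ((¬(s ∨ open)) → (¬((s ↔ (¬s)) → (¬(s ↔ (¬s)))))))) ∧ ((¬(s ∧ open)) → (¬((open ↔ (¬s)) → (¬(open ↔ (¬s))))))


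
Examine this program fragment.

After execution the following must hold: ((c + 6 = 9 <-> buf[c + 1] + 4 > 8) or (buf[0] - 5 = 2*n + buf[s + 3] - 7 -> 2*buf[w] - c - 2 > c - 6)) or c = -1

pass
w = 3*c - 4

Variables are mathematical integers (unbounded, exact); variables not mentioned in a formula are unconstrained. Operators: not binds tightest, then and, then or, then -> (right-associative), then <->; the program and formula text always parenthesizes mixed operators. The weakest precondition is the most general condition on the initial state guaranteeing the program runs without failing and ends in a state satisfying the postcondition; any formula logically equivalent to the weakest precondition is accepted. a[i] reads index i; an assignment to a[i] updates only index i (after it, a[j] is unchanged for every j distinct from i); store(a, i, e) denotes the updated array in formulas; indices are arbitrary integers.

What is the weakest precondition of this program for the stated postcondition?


Working backward. After the program, the postcondition ((c + 6 = 9 <-> buf[c + 1] + 4 > 8) or (buf[0] - 5 = 2*n + buf[s + 3] - 7 -> 2*buf[w] - c - 2 > c - 6)) or c = -1 must hold; in canonical form it is (c = 3 <-> buf[c + 1] > 4) or (buf[0] = buf[s + 3] + 2*n - 2 -> 2*buf[w] > 2*c - 4) or c = -1.
Before w := 3*c - 4: (c = 3 <-> buf[c + 1] > 4) or (buf[0] = buf[s + 3] + 2*n - 2 -> 2*buf[3*c - 4] > 2*c - 4) or c = -1
Before skip: (c = 3 <-> buf[c + 1] > 4) or (buf[0] = buf[s + 3] + 2*n - 2 -> 2*buf[3*c - 4] > 2*c - 4) or c = -1
Answer: WP = (c = 3 <-> buf[c + 1] > 4) or (buf[0] = buf[s + 3] + 2*n - 2 -> 2*buf[3*c - 4] > 2*c - 4) or c = -1


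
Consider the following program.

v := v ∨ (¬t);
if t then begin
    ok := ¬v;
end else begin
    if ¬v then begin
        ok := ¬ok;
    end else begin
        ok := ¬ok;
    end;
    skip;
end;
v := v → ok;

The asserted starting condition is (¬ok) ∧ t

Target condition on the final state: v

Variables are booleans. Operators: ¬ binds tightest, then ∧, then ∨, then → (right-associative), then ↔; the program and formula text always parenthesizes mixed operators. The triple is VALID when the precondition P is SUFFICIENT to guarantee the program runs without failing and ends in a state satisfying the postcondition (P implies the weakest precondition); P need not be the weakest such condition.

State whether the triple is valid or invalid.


Working backward. After the program, v must hold.
Before v := v → ok: v → ok
Then branch requires v → (¬v); else branch requires ((¬v) → (v → (¬ok))) ∧ (v → (v → (¬ok))).
Before the if: (t → (v → (¬v))) ∧ ((¬t) → (((¬v) → (v → (¬ok))) ∧ (v → (v → (¬ok)))))
Before v := v ∨ (¬t): (t → ((v ∨ (¬t)) → (¬(v ∨ (¬t))))) ∧ ((¬t) → (((¬(v ∨ (¬t))) → ((v ∨ (¬t)) → (¬ok))) ∧ ((v ∨ (¬t)) → ((v ∨ (¬t)) → (¬ok)))))
The weakest precondition is (t → ((v ∨ (¬t)) → (¬(v ∨ (¬t))))) ∧ ((¬t) → (((¬(v ∨ (¬t))) → ((v ∨ (¬t)) → (¬ok))) ∧ ((v ∨ (¬t)) → ((v ∨ (¬t)) → (¬ok))))).
Check whether (¬ok) ∧ t implies it.
Countermodel: at the initial state ok = false, t = true, v = true, the precondition holds but the weakest precondition fails.
Answer: invalid


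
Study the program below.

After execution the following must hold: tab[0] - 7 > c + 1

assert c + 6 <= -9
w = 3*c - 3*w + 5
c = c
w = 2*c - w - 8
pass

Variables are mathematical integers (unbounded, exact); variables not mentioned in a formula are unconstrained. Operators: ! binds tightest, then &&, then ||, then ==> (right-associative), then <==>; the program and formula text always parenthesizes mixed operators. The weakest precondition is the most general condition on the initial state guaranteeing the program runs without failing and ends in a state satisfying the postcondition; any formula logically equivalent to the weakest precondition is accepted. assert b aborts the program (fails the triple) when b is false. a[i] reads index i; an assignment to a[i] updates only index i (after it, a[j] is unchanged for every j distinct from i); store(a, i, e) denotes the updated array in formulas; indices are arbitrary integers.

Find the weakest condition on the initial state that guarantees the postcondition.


Working backward. After the program, the postcondition tab[0] - 7 > c + 1 must hold; in canonical form it is tab[0] > c + 8.
Before skip: tab[0] > c + 8
Before w := 2*c - w - 8: tab[0] > c + 8
Before c := c: tab[0] > c + 8
Before w := 3*c - 3*w + 5: tab[0] > c + 8
Before assert c + 6 <= -9: c <= -15 && tab[0] > c + 8
Answer: WP = c <= -15 && tab[0] > c + 8


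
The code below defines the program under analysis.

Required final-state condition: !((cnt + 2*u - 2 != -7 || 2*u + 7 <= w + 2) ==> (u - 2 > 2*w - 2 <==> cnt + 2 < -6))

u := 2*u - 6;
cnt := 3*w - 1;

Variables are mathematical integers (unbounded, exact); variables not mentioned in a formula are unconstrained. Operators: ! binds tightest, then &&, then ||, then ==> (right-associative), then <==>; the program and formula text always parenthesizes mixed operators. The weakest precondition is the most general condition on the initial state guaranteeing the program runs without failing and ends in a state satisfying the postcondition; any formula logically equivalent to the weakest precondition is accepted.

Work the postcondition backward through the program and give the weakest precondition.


Working backward. After the program, the postcondition !((cnt + 2*u - 2 != -7 || 2*u + 7 <= w + 2) ==> (u - 2 > 2*w - 2 <==> cnt + 2 < -6)) must hold; in canonical form it is !((cnt + 2*u != -5 || 2*u <= w - 5) ==> (u > 2*w <==> cnt < -8)).
Before cnt := 3*w - 1: !((2*u + 3*w != -4 || 2*u <= w - 5) ==> (u > 2*w <==> 3*w < -7))
Before u := 2*u - 6: !((4*u + 3*w != 8 || 4*u <= w + 7) ==> (2*u > 2*w + 6 <==> 3*w < -7))
Answer: WP = !((4*u + 3*w != 8 || 4*u <= w + 7) ==> (2*u > 2*w + 6 <==> 3*w < -7))


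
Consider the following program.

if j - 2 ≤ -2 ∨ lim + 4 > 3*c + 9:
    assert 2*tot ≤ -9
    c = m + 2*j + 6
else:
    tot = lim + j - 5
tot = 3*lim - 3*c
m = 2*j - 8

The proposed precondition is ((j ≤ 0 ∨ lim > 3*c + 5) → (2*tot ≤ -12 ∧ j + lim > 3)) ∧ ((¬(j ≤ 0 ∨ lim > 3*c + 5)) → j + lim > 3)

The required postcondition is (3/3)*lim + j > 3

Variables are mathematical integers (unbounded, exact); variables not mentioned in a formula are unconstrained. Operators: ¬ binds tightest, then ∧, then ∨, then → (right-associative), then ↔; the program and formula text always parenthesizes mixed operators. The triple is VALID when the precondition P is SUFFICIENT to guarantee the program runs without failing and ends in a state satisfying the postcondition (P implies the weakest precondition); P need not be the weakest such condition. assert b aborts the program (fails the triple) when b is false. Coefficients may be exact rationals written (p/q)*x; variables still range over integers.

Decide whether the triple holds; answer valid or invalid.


Working backward. After the program, the postcondition (3/3)*lim + j > 3 must hold; in canonical form it is j + lim > 3.
Before m := 2*j - 8: j + lim > 3
Before tot := 3*lim - 3*c: j + lim > 3
Then branch requires 2*tot ≤ -9 ∧ j + lim > 3; else branch requires j + lim > 3.
Before the if: ((j ≤ 0 ∨ lim > 3*c + 5) → (2*tot ≤ -9 ∧ j + lim > 3)) ∧ ((¬(j ≤ 0 ∨ lim > 3*c + 5)) → j + lim > 3)
The weakest precondition is ((j ≤ 0 ∨ lim > 3*c + 5) → (2*tot ≤ -9 ∧ j + lim > 3)) ∧ ((¬(j ≤ 0 ∨ lim > 3*c + 5)) → j + lim > 3).
Check whether ((j ≤ 0 ∨ lim > 3*c + 5) → (2*tot ≤ -12 ∧ j + lim > 3)) ∧ ((¬(j ≤ 0 ∨ lim > 3*c + 5)) → j + lim > 3) implies it.
Every state satisfying the precondition satisfies the weakest precondition: the implication holds.
Answer: valid


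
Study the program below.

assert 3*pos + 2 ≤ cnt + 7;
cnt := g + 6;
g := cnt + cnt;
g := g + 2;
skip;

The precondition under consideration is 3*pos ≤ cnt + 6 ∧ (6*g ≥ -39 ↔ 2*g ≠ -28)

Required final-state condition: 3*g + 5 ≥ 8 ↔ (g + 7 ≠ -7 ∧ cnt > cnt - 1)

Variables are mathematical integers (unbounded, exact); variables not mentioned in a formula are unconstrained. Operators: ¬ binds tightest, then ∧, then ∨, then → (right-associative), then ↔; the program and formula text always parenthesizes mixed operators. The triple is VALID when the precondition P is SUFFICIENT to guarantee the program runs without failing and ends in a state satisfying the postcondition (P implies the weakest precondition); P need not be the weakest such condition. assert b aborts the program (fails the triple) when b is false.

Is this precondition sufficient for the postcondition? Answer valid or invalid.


Working backward. After the program, the postcondition 3*g + 5 ≥ 8 ↔ (g + 7 ≠ -7 ∧ cnt > cnt - 1) must hold; in canonical form it is 3*g ≥ 3 ↔ g ≠ -14.
Before skip: 3*g ≥ 3 ↔ g ≠ -14
Before g := g + 2: 3*g ≥ -3 ↔ g ≠ -16
Before g := cnt + cnt: 6*cnt ≥ -3 ↔ 2*cnt ≠ -16
Before cnt := g + 6: 6*g ≥ -39 ↔ 2*g ≠ -28
Before assert 3*pos + 2 ≤ cnt + 7: 3*pos ≤ cnt + 5 ∧ (6*g ≥ -39 ↔ 2*g ≠ -28)
The weakest precondition is 3*pos ≤ cnt + 5 ∧ (6*g ≥ -39 ↔ 2*g ≠ -28).
Check whether 3*pos ≤ cnt + 6 ∧ (6*g ≥ -39 ↔ 2*g ≠ -28) implies it.
Countermodel: at the initial state cnt = -6, g = -14, pos = 0, the precondition holds but the weakest precondition fails.
Answer: invalid


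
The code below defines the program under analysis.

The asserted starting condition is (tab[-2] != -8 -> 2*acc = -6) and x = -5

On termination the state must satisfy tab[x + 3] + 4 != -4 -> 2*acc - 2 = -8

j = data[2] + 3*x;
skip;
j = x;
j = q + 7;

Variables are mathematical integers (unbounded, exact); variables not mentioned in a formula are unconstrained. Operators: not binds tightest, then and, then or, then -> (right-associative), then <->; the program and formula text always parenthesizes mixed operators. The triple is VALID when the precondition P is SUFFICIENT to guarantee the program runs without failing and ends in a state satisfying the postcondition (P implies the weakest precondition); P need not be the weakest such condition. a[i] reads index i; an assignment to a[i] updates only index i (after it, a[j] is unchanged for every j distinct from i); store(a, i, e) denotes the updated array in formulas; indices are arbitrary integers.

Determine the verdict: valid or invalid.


Working backward. After the program, the postcondition tab[x + 3] + 4 != -4 -> 2*acc - 2 = -8 must hold; in canonical form it is tab[x + 3] != -8 -> 2*acc = -6.
Before j := q + 7: tab[x + 3] != -8 -> 2*acc = -6
Before j := x: tab[x + 3] != -8 -> 2*acc = -6
Before skip: tab[x + 3] != -8 -> 2*acc = -6
Before j := data[2] + 3*x: tab[x + 3] != -8 -> 2*acc = -6
The weakest precondition is tab[x + 3] != -8 -> 2*acc = -6.
Check whether (tab[-2] != -8 -> 2*acc = -6) and x = -5 implies it.
Every state satisfying the precondition satisfies the weakest precondition: the implication holds.
Answer: valid


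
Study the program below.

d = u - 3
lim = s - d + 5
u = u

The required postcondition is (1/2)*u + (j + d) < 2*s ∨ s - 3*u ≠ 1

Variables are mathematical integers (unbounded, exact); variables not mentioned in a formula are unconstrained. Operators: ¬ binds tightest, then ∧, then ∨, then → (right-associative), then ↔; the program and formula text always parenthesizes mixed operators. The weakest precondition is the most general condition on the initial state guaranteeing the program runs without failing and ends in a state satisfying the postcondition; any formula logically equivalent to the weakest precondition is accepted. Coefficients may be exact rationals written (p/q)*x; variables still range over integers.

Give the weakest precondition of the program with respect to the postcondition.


Working backward. After the program, the postcondition (1/2)*u + (j + d) < 2*s ∨ s - 3*u ≠ 1 must hold; in canonical form it is d + j + (1/2)*u < 2*s ∨ s ≠ 3*u + 1.
Before u := u: d + j + (1/2)*u < 2*s ∨ s ≠ 3*u + 1
Before lim := s - d + 5: d + j + (1/2)*u < 2*s ∨ s ≠ 3*u + 1
Before d := u - 3: j + (3/2)*u < 2*s + 3 ∨ s ≠ 3*u + 1
Answer: WP = j + (3/2)*u < 2*s + 3 ∨ s ≠ 3*u + 1


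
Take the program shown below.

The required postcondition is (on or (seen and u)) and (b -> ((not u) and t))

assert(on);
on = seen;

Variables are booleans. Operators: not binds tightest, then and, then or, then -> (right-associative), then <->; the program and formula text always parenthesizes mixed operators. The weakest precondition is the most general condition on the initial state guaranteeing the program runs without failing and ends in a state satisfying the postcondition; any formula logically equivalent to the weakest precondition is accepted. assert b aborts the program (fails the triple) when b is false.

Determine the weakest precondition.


Working backward. After the program, (on or (seen and u)) and (b -> ((not u) and t)) must hold.
Before on := seen: (seen or (seen and u)) and (b -> ((not u) and t))
Before assert on: on and (seen or (seen and u)) and (b -> ((not u) and t))
Answer: WP = on and (seen or (seen and u)) and (b -> ((not u) and t))


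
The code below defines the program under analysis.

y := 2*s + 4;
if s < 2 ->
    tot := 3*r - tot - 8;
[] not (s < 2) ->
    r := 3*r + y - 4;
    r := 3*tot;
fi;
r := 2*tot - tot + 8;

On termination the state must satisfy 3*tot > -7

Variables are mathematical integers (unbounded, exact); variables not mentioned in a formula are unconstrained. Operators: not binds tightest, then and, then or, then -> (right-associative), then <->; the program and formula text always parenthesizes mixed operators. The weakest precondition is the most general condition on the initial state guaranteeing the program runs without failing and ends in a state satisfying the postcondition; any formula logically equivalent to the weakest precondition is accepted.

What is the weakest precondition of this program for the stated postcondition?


Working backward. After the program, 3*tot > -7 must hold.
Before r := 2*tot - tot + 8: 3*tot > -7
Then branch requires 9*r > 3*tot + 17; else branch requires 3*tot > -7.
Before the if: (s < 2 -> 9*r > 3*tot + 17) and ((not (s < 2)) -> 3*tot > -7)
Before y := 2*s + 4: (s < 2 -> 9*r > 3*tot + 17) and ((not (s < 2)) -> 3*tot > -7)
Answer: WP = (s < 2 -> 9*r > 3*tot + 17) and ((not (s < 2)) -> 3*tot > -7)


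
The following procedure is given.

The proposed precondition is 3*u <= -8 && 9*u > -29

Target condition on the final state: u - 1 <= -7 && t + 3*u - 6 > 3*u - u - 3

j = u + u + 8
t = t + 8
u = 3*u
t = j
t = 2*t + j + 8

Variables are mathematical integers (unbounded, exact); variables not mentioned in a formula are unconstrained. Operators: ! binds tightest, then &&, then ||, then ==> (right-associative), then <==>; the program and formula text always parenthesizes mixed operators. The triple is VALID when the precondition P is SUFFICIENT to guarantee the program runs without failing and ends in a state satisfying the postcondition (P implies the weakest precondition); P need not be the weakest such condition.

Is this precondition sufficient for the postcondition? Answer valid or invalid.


Working backward. After the program, the postcondition u - 1 <= -7 && t + 3*u - 6 > 3*u - u - 3 must hold; in canonical form it is u <= -6 && t + u > 3.
Before t := 2*t + j + 8: u <= -6 && j + 2*t + u > -5
Before t := j: u <= -6 && 3*j + u > -5
Before u := 3*u: 3*u <= -6 && 3*j + 3*u > -5
Before t := t + 8: 3*u <= -6 && 3*j + 3*u > -5
Before j := u + u + 8: 3*u <= -6 && 9*u > -29
The weakest precondition is 3*u <= -6 && 9*u > -29.
Check whether 3*u <= -8 && 9*u > -29 implies it.
Every state satisfying the precondition satisfies the weakest precondition: the implication holds.
Answer: valid


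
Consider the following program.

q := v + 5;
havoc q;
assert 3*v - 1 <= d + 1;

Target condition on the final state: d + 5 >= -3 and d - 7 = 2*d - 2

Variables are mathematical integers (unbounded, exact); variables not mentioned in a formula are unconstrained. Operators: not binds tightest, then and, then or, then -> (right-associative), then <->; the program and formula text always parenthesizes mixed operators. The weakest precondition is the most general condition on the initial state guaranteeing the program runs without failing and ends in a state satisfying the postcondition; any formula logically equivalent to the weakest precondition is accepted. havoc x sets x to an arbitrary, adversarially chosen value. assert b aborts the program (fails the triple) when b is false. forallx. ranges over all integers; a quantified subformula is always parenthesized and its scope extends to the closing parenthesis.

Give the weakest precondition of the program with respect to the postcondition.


Working backward. After the program, the postcondition d + 5 >= -3 and d - 7 = 2*d - 2 must hold; in canonical form it is d >= -8 and d = -5.
Before assert 3*v - 1 <= d + 1: 3*v <= d + 2 and d >= -8 and d = -5
Before havoc q: 3*v <= d + 2 and d >= -8 and d = -5
Before q := v + 5: 3*v <= d + 2 and d >= -8 and d = -5
Answer: WP = 3*v <= d + 2 and d >= -8 and d = -5


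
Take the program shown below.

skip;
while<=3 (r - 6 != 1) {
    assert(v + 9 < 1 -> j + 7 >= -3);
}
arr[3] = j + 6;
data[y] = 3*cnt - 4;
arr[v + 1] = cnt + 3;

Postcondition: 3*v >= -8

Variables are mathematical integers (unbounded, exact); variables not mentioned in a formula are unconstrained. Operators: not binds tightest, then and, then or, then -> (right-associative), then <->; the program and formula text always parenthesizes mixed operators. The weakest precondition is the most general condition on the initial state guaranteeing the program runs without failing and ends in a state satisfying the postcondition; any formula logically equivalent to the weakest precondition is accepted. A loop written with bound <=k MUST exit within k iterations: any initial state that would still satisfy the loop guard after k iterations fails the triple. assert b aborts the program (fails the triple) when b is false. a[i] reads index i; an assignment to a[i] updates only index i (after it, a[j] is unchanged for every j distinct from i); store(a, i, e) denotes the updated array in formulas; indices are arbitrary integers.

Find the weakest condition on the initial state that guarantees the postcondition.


Working backward. After the program, 3*v >= -8 must hold.
Before arr[v + 1] := cnt + 3: 3*v >= -8
Before data[y] := 3*cnt - 4: 3*v >= -8
Before arr[3] := j + 6: 3*v >= -8
Before the loop (bound <=3), unroll the exhaustion recursion (WP_0 = exit-now case; WP_j = one more guarded iteration, up to j = 3):
  WP_0: (not (r != 7)) and 3*v >= -8
  WP_1: (r != 7 -> ((v < -8 -> j >= -10) and (not (r != 7)) and 3*v >= -8)) and ((not (r != 7)) -> 3*v >= -8)
  WP_2: (r != 7 -> ((v < -8 -> j >= -10) and (r != 7 -> ((v < -8 -> j >= -10) and (not (r != 7)) and 3*v >= -8)) and ((not (r != 7)) -> 3*v >= -8))) and ((not (r != 7)) -> 3*v >= -8)
  WP_3: (r != 7 -> ((v < -8 -> j >= -10) and (r != 7 -> ((v < -8 -> j >= -10) and (r != 7 -> ((v < -8 -> j >= -10) and (not (r != 7)) and 3*v >= -8)) and ((not (r != 7)) -> 3*v >= -8))) and ((not (r != 7)) -> 3*v >= -8))) and ((not (r != 7)) -> 3*v >= -8)
So before the loop: (r != 7 -> ((v < -8 -> j >= -10) and (r != 7 -> ((v < -8 -> j >= -10) and (r != 7 -> ((v < -8 -> j >= -10) and (not (r != 7)) and 3*v >= -8)) and ((not (r != 7)) -> 3*v >= -8))) and ((not (r != 7)) -> 3*v >= -8))) and ((not (r != 7)) -> 3*v >= -8)
Before skip: (r != 7 -> ((v < -8 -> j >= -10) and (r != 7 -> ((v < -8 -> j >= -10) and (r != 7 -> ((v < -8 -> j >= -10) and (not (r != 7)) and 3*v >= -8)) and ((not (r != 7)) -> 3*v >= -8))) and ((not (r != 7)) -> 3*v >= -8))) and ((not (r != 7)) -> 3*v >= -8)
Answer: WP = (r != 7 -> ((v < -8 -> j >= -10) and (r != 7 -> ((v < -8 -> j >= -10) and (r != 7 -> ((v < -8 -> j >= -10) and (not (r != 7)) and 3*v >= -8)) and ((not (r != 7)) -> 3*v >= -8))) and ((not (r != 7)) -> 3*v >= -8))) and ((not (r != 7)) -> 3*v >= -8)
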